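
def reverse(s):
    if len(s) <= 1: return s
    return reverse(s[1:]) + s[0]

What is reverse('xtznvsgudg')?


reverse('xtznvsgudg') = reverse('tznvsgudg') + 'x'
reverse('tznvsgudg') = reverse('znvsgudg') + 't'
reverse('znvsgudg') = reverse('nvsgudg') + 'z'
reverse('nvsgudg') = reverse('vsgudg') + 'n'
reverse('vsgudg') = reverse('sgudg') + 'v'
reverse('sgudg') = reverse('gudg') + 's'
reverse('gudg') = reverse('udg') + 'g'
reverse('udg') = reverse('dg') + 'u'
reverse('dg') = reverse('g') + 'd'
reverse('g') = 'g'  (base case)
Concatenating: 'g' + 'd' + 'u' + 'g' + 's' + 'v' + 'n' + 'z' + 't' + 'x' = 'gdugsvnztx'

gdugsvnztx


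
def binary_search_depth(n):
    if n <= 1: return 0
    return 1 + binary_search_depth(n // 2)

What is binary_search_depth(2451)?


2451 / 2 = 1225
1225 / 2 = 612
612 / 2 = 306
306 / 2 = 153
153 / 2 = 76
76 / 2 = 38
38 / 2 = 19
19 / 2 = 9
9 / 2 = 4
4 / 2 = 2
2 / 2 = 1
Reached 1 after 11 halvings

11


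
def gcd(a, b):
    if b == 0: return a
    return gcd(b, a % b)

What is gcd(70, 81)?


gcd(70, 81) = gcd(81, 70)
gcd(81, 70) = gcd(70, 11)
gcd(70, 11) = gcd(11, 4)
gcd(11, 4) = gcd(4, 3)
gcd(4, 3) = gcd(3, 1)
gcd(3, 1) = gcd(1, 0)
gcd(1, 0) = 1  (base case)

1


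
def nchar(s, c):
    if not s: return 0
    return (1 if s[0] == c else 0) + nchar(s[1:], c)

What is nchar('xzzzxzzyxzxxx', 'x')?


s[0]='x' == 'x' -> 1
s[0]='z' != 'x' -> 0
s[0]='z' != 'x' -> 0
s[0]='z' != 'x' -> 0
s[0]='x' == 'x' -> 1
s[0]='z' != 'x' -> 0
s[0]='z' != 'x' -> 0
s[0]='y' != 'x' -> 0
s[0]='x' == 'x' -> 1
s[0]='z' != 'x' -> 0
s[0]='x' == 'x' -> 1
s[0]='x' == 'x' -> 1
s[0]='x' == 'x' -> 1
Sum: 1 + 0 + 0 + 0 + 1 + 0 + 0 + 0 + 1 + 0 + 1 + 1 + 1 = 6

6


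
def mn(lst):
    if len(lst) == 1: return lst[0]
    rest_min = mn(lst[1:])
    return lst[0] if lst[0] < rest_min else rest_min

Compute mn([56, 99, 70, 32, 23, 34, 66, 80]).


mn([56, 99, 70, 32, 23, 34, 66, 80]): compare 56 with mn([99, 70, 32, 23, 34, 66, 80])
mn([99, 70, 32, 23, 34, 66, 80]): compare 99 with mn([70, 32, 23, 34, 66, 80])
mn([70, 32, 23, 34, 66, 80]): compare 70 with mn([32, 23, 34, 66, 80])
mn([32, 23, 34, 66, 80]): compare 32 with mn([23, 34, 66, 80])
mn([23, 34, 66, 80]): compare 23 with mn([34, 66, 80])
mn([34, 66, 80]): compare 34 with mn([66, 80])
mn([66, 80]): compare 66 with mn([80])
mn([80]) = 80  (base case)
Compare 66 with 80 -> 66
Compare 34 with 66 -> 34
Compare 23 with 34 -> 23
Compare 32 with 23 -> 23
Compare 70 with 23 -> 23
Compare 99 with 23 -> 23
Compare 56 with 23 -> 23

23


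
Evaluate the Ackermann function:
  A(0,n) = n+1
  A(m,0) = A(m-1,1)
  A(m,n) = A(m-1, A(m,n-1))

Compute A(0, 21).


A(0, 21) = 22
Result: A(0, 21) = 22

22


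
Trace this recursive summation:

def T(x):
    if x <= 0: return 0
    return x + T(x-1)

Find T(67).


T(67)
= 67 + 66 + 65 + 64 + 63 + 62 + 61 + 60 + 59 + 58 + 57 + 56 + 55 + 54 + 53 + 52 + 51 + 50 + 49 + 48 + 47 + 46 + 45 + 44 + 43 + 42 + 41 + 40 + 39 + 38 + 37 + 36 + 35 + 34 + 33 + 32 + 31 + 30 + 29 + 28 + 27 + 26 + 25 + 24 + 23 + 22 + 21 + 20 + 19 + 18 + 17 + 16 + 15 + 14 + 13 + 12 + 11 + 10 + 9 + 8 + 7 + 6 + 5 + 4 + 3 + 2 + 1 + T(0)
= 67 + 66 + 65 + 64 + 63 + 62 + 61 + 60 + 59 + 58 + 57 + 56 + 55 + 54 + 53 + 52 + 51 + 50 + 49 + 48 + 47 + 46 + 45 + 44 + 43 + 42 + 41 + 40 + 39 + 38 + 37 + 36 + 35 + 34 + 33 + 32 + 31 + 30 + 29 + 28 + 27 + 26 + 25 + 24 + 23 + 22 + 21 + 20 + 19 + 18 + 17 + 16 + 15 + 14 + 13 + 12 + 11 + 10 + 9 + 8 + 7 + 6 + 5 + 4 + 3 + 2 + 1 + 0
= 2278

2278


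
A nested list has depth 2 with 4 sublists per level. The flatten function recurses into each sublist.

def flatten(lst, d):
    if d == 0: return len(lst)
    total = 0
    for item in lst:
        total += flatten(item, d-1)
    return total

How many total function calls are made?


At depth 0 (root): 1 call
At depth 1: each of 1 parents calls flatten on 4 children = 4 calls
At depth 2: each of 4 parents calls flatten on 4 children = 16 calls
Total: 1 + 4 + 16 = 21

21


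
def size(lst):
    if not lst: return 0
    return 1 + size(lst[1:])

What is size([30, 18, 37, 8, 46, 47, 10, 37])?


size([30, 18, 37, 8, 46, 47, 10, 37]) = 1 + size([18, 37, 8, 46, 47, 10, 37])
size([18, 37, 8, 46, 47, 10, 37]) = 1 + size([37, 8, 46, 47, 10, 37])
size([37, 8, 46, 47, 10, 37]) = 1 + size([8, 46, 47, 10, 37])
size([8, 46, 47, 10, 37]) = 1 + size([46, 47, 10, 37])
size([46, 47, 10, 37]) = 1 + size([47, 10, 37])
size([47, 10, 37]) = 1 + size([10, 37])
size([10, 37]) = 1 + size([37])
size([37]) = 1 + size([])
size([]) = 0  (base case)
Unwinding: 1 + 1 + 1 + 1 + 1 + 1 + 1 + 1 + 0 = 8

8


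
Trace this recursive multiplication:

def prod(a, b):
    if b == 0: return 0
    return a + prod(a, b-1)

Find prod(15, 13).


prod(15, 13) = 15 + prod(15, 12)
prod(15, 12) = 15 + prod(15, 11)
prod(15, 11) = 15 + prod(15, 10)
prod(15, 10) = 15 + prod(15, 9)
prod(15, 9) = 15 + prod(15, 8)
prod(15, 8) = 15 + prod(15, 7)
prod(15, 7) = 15 + prod(15, 6)
prod(15, 6) = 15 + prod(15, 5)
prod(15, 5) = 15 + prod(15, 4)
prod(15, 4) = 15 + prod(15, 3)
prod(15, 3) = 15 + prod(15, 2)
prod(15, 2) = 15 + prod(15, 1)
prod(15, 1) = 15 + prod(15, 0)
prod(15, 0) = 0  (base case)
Total: 15 + 15 + 15 + 15 + 15 + 15 + 15 + 15 + 15 + 15 + 15 + 15 + 15 + 0 = 195

195


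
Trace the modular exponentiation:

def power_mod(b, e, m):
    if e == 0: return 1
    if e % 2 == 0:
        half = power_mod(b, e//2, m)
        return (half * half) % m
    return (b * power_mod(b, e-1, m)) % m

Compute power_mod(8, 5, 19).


power_mod(8, 5, 19): e is odd, compute power_mod(8, 4, 19)
  power_mod(8, 4, 19): e is even, compute power_mod(8, 2, 19)
    power_mod(8, 2, 19): e is even, compute power_mod(8, 1, 19)
      power_mod(8, 1, 19): e is odd, compute power_mod(8, 0, 19)
        power_mod(8, 0, 19) = 1
      (8 * 1) % 19 = 8
    half=8, (8*8) % 19 = 7
  half=7, (7*7) % 19 = 11
(8 * 11) % 19 = 12

12


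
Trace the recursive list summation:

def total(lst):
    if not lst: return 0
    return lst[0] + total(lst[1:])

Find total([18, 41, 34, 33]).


total([18, 41, 34, 33]) = 18 + total([41, 34, 33])
total([41, 34, 33]) = 41 + total([34, 33])
total([34, 33]) = 34 + total([33])
total([33]) = 33 + total([])
total([]) = 0  (base case)
Total: 18 + 41 + 34 + 33 + 0 = 126

126


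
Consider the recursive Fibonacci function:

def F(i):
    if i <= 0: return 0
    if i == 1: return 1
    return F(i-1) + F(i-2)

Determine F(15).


Computing F(15) bottom-up:
F(0) = 0
F(1) = 1
F(2) = F(1) + F(0) = 1 + 0 = 1
F(3) = F(2) + F(1) = 1 + 1 = 2
F(4) = F(3) + F(2) = 2 + 1 = 3
F(5) = F(4) + F(3) = 3 + 2 = 5
F(6) = F(5) + F(4) = 5 + 3 = 8
F(7) = F(6) + F(5) = 8 + 5 = 13
F(8) = F(7) + F(6) = 13 + 8 = 21
F(9) = F(8) + F(7) = 21 + 13 = 34
F(10) = F(9) + F(8) = 34 + 21 = 55
F(11) = F(10) + F(9) = 55 + 34 = 89
F(12) = F(11) + F(10) = 89 + 55 = 144
F(13) = F(12) + F(11) = 144 + 89 = 233
F(14) = F(13) + F(12) = 233 + 144 = 377
F(15) = F(14) + F(13) = 377 + 233 = 610

610


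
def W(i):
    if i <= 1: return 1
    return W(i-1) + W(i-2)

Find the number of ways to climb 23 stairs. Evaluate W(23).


Building up from base cases:
W(0) = 1
W(1) = 1
W(2) = W(1) + W(0) = 1 + 1 = 2
W(3) = W(2) + W(1) = 2 + 1 = 3
W(4) = W(3) + W(2) = 3 + 2 = 5
W(5) = W(4) + W(3) = 5 + 3 = 8
W(6) = W(5) + W(4) = 8 + 5 = 13
W(7) = W(6) + W(5) = 13 + 8 = 21
W(8) = W(7) + W(6) = 21 + 13 = 34
W(9) = W(8) + W(7) = 34 + 21 = 55
W(10) = W(9) + W(8) = 55 + 34 = 89
W(11) = W(10) + W(9) = 89 + 55 = 144
W(12) = W(11) + W(10) = 144 + 89 = 233
W(13) = W(12) + W(11) = 233 + 144 = 377
W(14) = W(13) + W(12) = 377 + 233 = 610
W(15) = W(14) + W(13) = 610 + 377 = 987
W(16) = W(15) + W(14) = 987 + 610 = 1597
W(17) = W(16) + W(15) = 1597 + 987 = 2584
W(18) = W(17) + W(16) = 2584 + 1597 = 4181
W(19) = W(18) + W(17) = 4181 + 2584 = 6765
W(20) = W(19) + W(18) = 6765 + 4181 = 10946
W(21) = W(20) + W(19) = 10946 + 6765 = 17711
W(22) = W(21) + W(20) = 17711 + 10946 = 28657
W(23) = W(22) + W(21) = 28657 + 17711 = 46368

46368


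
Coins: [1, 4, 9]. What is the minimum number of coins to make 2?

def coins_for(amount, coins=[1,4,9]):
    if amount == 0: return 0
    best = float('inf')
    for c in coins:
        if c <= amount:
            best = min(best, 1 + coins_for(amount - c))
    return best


Building up with DP:
coins_for(0) = 0
coins_for(1) = min(1+coins_for(0)=1+0=1) = 1
coins_for(2) = min(1+coins_for(1)=1+1=2) = 2

2


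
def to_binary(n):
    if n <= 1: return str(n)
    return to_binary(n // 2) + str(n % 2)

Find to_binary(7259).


to_binary(7259) = to_binary(3629) + '1'
to_binary(3629) = to_binary(1814) + '1'
to_binary(1814) = to_binary(907) + '0'
to_binary(907) = to_binary(453) + '1'
to_binary(453) = to_binary(226) + '1'
to_binary(226) = to_binary(113) + '0'
to_binary(113) = to_binary(56) + '1'
to_binary(56) = to_binary(28) + '0'
to_binary(28) = to_binary(14) + '0'
to_binary(14) = to_binary(7) + '0'
to_binary(7) = to_binary(3) + '1'
to_binary(3) = to_binary(1) + '1'
to_binary(1) = '1'  (base case)
Concatenating: '1' + '1' + '1' + '0' + '0' + '0' + '1' + '0' + '1' + '1' + '0' + '1' + '1' = '1110001011011'

1110001011011


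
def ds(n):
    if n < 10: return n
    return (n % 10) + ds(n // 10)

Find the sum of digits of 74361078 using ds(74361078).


ds(74361078) = 8 + ds(7436107)
ds(7436107) = 7 + ds(743610)
ds(743610) = 0 + ds(74361)
ds(74361) = 1 + ds(7436)
ds(7436) = 6 + ds(743)
ds(743) = 3 + ds(74)
ds(74) = 4 + ds(7)
ds(7) = 7  (base case)
Total: 8 + 7 + 0 + 1 + 6 + 3 + 4 + 7 = 36

36


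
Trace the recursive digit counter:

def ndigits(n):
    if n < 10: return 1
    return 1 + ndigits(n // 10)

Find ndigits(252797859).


ndigits(252797859) = 1 + ndigits(25279785)
ndigits(25279785) = 1 + ndigits(2527978)
ndigits(2527978) = 1 + ndigits(252797)
ndigits(252797) = 1 + ndigits(25279)
ndigits(25279) = 1 + ndigits(2527)
ndigits(2527) = 1 + ndigits(252)
ndigits(252) = 1 + ndigits(25)
ndigits(25) = 1 + ndigits(2)
ndigits(2) = 1  (base case: 2 < 10)
Unwinding: 1 + 1 + 1 + 1 + 1 + 1 + 1 + 1 + 1 = 9

9


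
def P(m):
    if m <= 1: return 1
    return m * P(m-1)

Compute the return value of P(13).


P(13)
= 13 * P(12)
= 13 * 12 * P(11)
= 13 * 12 * 11 * P(10)
= 13 * 12 * 11 * 10 * P(9)
= 13 * 12 * 11 * 10 * 9 * P(8)
= 13 * 12 * 11 * 10 * 9 * 8 * P(7)
= 13 * 12 * 11 * 10 * 9 * 8 * 7 * P(6)
= 13 * 12 * 11 * 10 * 9 * 8 * 7 * 6 * P(5)
= 13 * 12 * 11 * 10 * 9 * 8 * 7 * 6 * 5 * P(4)
= 13 * 12 * 11 * 10 * 9 * 8 * 7 * 6 * 5 * 4 * P(3)
= 13 * 12 * 11 * 10 * 9 * 8 * 7 * 6 * 5 * 4 * 3 * P(2)
= 13 * 12 * 11 * 10 * 9 * 8 * 7 * 6 * 5 * 4 * 3 * 2 * P(1)
= 13 * 12 * 11 * 10 * 9 * 8 * 7 * 6 * 5 * 4 * 3 * 2 * 1
= 6227020800

6227020800


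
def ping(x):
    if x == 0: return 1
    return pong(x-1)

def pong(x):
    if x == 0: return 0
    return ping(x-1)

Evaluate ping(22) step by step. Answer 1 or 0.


ping(22) = pong(21)
pong(21) = ping(20)
ping(20) = pong(19)
pong(19) = ping(18)
ping(18) = pong(17)
pong(17) = ping(16)
ping(16) = pong(15)
pong(15) = ping(14)
ping(14) = pong(13)
pong(13) = ping(12)
ping(12) = pong(11)
pong(11) = ping(10)
ping(10) = pong(9)
pong(9) = ping(8)
ping(8) = pong(7)
pong(7) = ping(6)
ping(6) = pong(5)
pong(5) = ping(4)
ping(4) = pong(3)
pong(3) = ping(2)
ping(2) = pong(1)
pong(1) = ping(0)
ping(0) = 1  (base case)
Result: 1

1


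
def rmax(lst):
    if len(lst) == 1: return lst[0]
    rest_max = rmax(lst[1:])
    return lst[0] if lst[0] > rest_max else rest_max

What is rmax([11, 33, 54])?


rmax([11, 33, 54]): compare 11 with rmax([33, 54])
rmax([33, 54]): compare 33 with rmax([54])
rmax([54]) = 54  (base case)
Compare 33 with 54 -> 54
Compare 11 with 54 -> 54

54


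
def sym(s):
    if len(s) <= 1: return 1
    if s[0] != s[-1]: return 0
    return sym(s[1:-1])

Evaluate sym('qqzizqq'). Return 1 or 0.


sym('qqzizqq'): s[0]='q' == s[-1]='q' -> check sym('qzizq')
sym('qzizq'): s[0]='q' == s[-1]='q' -> check sym('ziz')
sym('ziz'): s[0]='z' == s[-1]='z' -> check sym('i')
sym('i'): len <= 1 -> return 1  (base case)
Result: 1 (palindrome)

1


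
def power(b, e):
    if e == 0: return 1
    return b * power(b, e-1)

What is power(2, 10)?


power(2, 10)
= 2 * power(2, 9)
= 2 * 2 * power(2, 8)
= 2 * 2 * 2 * power(2, 7)
= 2 * 2 * 2 * 2 * power(2, 6)
= 2 * 2 * 2 * 2 * 2 * power(2, 5)
= 2 * 2 * 2 * 2 * 2 * 2 * power(2, 4)
= 2 * 2 * 2 * 2 * 2 * 2 * 2 * power(2, 3)
= 2 * 2 * 2 * 2 * 2 * 2 * 2 * 2 * power(2, 2)
= 2 * 2 * 2 * 2 * 2 * 2 * 2 * 2 * 2 * power(2, 1)
= 2 * 2 * 2 * 2 * 2 * 2 * 2 * 2 * 2 * 2 * power(2, 0)
= 2 * 2 * 2 * 2 * 2 * 2 * 2 * 2 * 2 * 2 * 1
= 1024

1024


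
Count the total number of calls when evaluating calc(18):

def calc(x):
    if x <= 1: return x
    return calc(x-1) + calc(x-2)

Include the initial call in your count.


Let C(n) = total calls for calc(n)
C(0) = 1, C(1) = 1
C(2) = 1 + C(1) + C(0) = 1 + 1 + 1 = 3
C(3) = 1 + C(2) + C(1) = 1 + 3 + 1 = 5
C(4) = 1 + C(3) + C(2) = 1 + 5 + 3 = 9
C(5) = 1 + C(4) + C(3) = 1 + 9 + 5 = 15
C(6) = 1 + C(5) + C(4) = 1 + 15 + 9 = 25
C(7) = 1 + C(6) + C(5) = 1 + 25 + 15 = 41
C(8) = 1 + C(7) + C(6) = 1 + 41 + 25 = 67
C(9) = 1 + C(8) + C(7) = 1 + 67 + 41 = 109
C(10) = 1 + C(9) + C(8) = 1 + 109 + 67 = 177
C(11) = 1 + C(10) + C(9) = 1 + 177 + 109 = 287
C(12) = 1 + C(11) + C(10) = 1 + 287 + 177 = 465
C(13) = 1 + C(12) + C(11) = 1 + 465 + 287 = 753
C(14) = 1 + C(13) + C(12) = 1 + 753 + 465 = 1219
C(15) = 1 + C(14) + C(13) = 1 + 1219 + 753 = 1973
C(16) = 1 + C(15) + C(14) = 1 + 1973 + 1219 = 3193
C(17) = 1 + C(16) + C(15) = 1 + 3193 + 1973 = 5167
C(18) = 1 + C(17) + C(16) = 1 + 5167 + 3193 = 8361

8361


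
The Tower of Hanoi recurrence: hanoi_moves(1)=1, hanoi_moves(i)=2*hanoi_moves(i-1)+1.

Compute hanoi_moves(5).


hanoi_moves(5) = 2 * hanoi_moves(4) + 1
hanoi_moves(4) = 2 * hanoi_moves(3) + 1
hanoi_moves(3) = 2 * hanoi_moves(2) + 1
hanoi_moves(2) = 2 * hanoi_moves(1) + 1
hanoi_moves(1) = 1  (base case)
hanoi_moves(2) = 2 * 1 + 1 = 3
hanoi_moves(3) = 2 * 3 + 1 = 7
hanoi_moves(4) = 2 * 7 + 1 = 15
hanoi_moves(5) = 2 * 15 + 1 = 31

31


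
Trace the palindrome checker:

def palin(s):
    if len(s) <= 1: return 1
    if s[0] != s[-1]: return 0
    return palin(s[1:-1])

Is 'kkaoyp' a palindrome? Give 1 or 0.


palin('kkaoyp'): s[0]='k' != s[-1]='p' -> return 0
Result: 0 (not a palindrome)

0


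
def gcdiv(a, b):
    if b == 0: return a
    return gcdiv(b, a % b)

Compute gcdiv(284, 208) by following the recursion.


gcdiv(284, 208) = gcdiv(208, 76)
gcdiv(208, 76) = gcdiv(76, 56)
gcdiv(76, 56) = gcdiv(56, 20)
gcdiv(56, 20) = gcdiv(20, 16)
gcdiv(20, 16) = gcdiv(16, 4)
gcdiv(16, 4) = gcdiv(4, 0)
gcdiv(4, 0) = 4  (base case)

4


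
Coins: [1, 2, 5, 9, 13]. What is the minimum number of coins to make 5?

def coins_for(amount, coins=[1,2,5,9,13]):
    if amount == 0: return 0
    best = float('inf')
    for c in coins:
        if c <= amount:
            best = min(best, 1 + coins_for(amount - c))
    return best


Building up with DP:
coins_for(0) = 0
coins_for(1) = min(1+coins_for(0)=1+0=1) = 1
coins_for(2) = min(1+coins_for(1)=1+1=2, 1+coins_for(0)=1+0=1) = 1
coins_for(3) = min(1+coins_for(2)=1+1=2, 1+coins_for(1)=1+1=2) = 2
coins_for(4) = min(1+coins_for(3)=1+2=3, 1+coins_for(2)=1+1=2) = 2
coins_for(5) = min(1+coins_for(4)=1+2=3, 1+coins_for(3)=1+2=3, 1+coins_for(0)=1+0=1) = 1

1


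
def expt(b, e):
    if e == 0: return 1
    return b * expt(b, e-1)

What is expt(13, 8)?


expt(13, 8)
= 13 * expt(13, 7)
= 13 * 13 * expt(13, 6)
= 13 * 13 * 13 * expt(13, 5)
= 13 * 13 * 13 * 13 * expt(13, 4)
= 13 * 13 * 13 * 13 * 13 * expt(13, 3)
= 13 * 13 * 13 * 13 * 13 * 13 * expt(13, 2)
= 13 * 13 * 13 * 13 * 13 * 13 * 13 * expt(13, 1)
= 13 * 13 * 13 * 13 * 13 * 13 * 13 * 13 * expt(13, 0)
= 13 * 13 * 13 * 13 * 13 * 13 * 13 * 13 * 1
= 815730721

815730721


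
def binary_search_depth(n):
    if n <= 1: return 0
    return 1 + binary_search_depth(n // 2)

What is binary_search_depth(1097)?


1097 / 2 = 548
548 / 2 = 274
274 / 2 = 137
137 / 2 = 68
68 / 2 = 34
34 / 2 = 17
17 / 2 = 8
8 / 2 = 4
4 / 2 = 2
2 / 2 = 1
Reached 1 after 10 halvings

10


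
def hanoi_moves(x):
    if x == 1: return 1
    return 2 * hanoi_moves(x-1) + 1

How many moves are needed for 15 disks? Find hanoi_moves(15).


hanoi_moves(15) = 2 * hanoi_moves(14) + 1
hanoi_moves(14) = 2 * hanoi_moves(13) + 1
hanoi_moves(13) = 2 * hanoi_moves(12) + 1
hanoi_moves(12) = 2 * hanoi_moves(11) + 1
hanoi_moves(11) = 2 * hanoi_moves(10) + 1
hanoi_moves(10) = 2 * hanoi_moves(9) + 1
hanoi_moves(9) = 2 * hanoi_moves(8) + 1
hanoi_moves(8) = 2 * hanoi_moves(7) + 1
hanoi_moves(7) = 2 * hanoi_moves(6) + 1
hanoi_moves(6) = 2 * hanoi_moves(5) + 1
hanoi_moves(5) = 2 * hanoi_moves(4) + 1
hanoi_moves(4) = 2 * hanoi_moves(3) + 1
hanoi_moves(3) = 2 * hanoi_moves(2) + 1
hanoi_moves(2) = 2 * hanoi_moves(1) + 1
hanoi_moves(1) = 1  (base case)
hanoi_moves(2) = 2 * 1 + 1 = 3
hanoi_moves(3) = 2 * 3 + 1 = 7
hanoi_moves(4) = 2 * 7 + 1 = 15
hanoi_moves(5) = 2 * 15 + 1 = 31
hanoi_moves(6) = 2 * 31 + 1 = 63
hanoi_moves(7) = 2 * 63 + 1 = 127
hanoi_moves(8) = 2 * 127 + 1 = 255
hanoi_moves(9) = 2 * 255 + 1 = 511
hanoi_moves(10) = 2 * 511 + 1 = 1023
hanoi_moves(11) = 2 * 1023 + 1 = 2047
hanoi_moves(12) = 2 * 2047 + 1 = 4095
hanoi_moves(13) = 2 * 4095 + 1 = 8191
hanoi_moves(14) = 2 * 8191 + 1 = 16383
hanoi_moves(15) = 2 * 16383 + 1 = 32767

32767


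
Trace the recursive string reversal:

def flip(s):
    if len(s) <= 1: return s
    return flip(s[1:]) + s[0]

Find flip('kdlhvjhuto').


flip('kdlhvjhuto') = flip('dlhvjhuto') + 'k'
flip('dlhvjhuto') = flip('lhvjhuto') + 'd'
flip('lhvjhuto') = flip('hvjhuto') + 'l'
flip('hvjhuto') = flip('vjhuto') + 'h'
flip('vjhuto') = flip('jhuto') + 'v'
flip('jhuto') = flip('huto') + 'j'
flip('huto') = flip('uto') + 'h'
flip('uto') = flip('to') + 'u'
flip('to') = flip('o') + 't'
flip('o') = 'o'  (base case)
Concatenating: 'o' + 't' + 'u' + 'h' + 'j' + 'v' + 'h' + 'l' + 'd' + 'k' = 'otuhjvhldk'

otuhjvhldk


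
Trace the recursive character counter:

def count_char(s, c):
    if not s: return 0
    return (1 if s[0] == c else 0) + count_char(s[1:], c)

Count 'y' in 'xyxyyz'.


s[0]='x' != 'y' -> 0
s[0]='y' == 'y' -> 1
s[0]='x' != 'y' -> 0
s[0]='y' == 'y' -> 1
s[0]='y' == 'y' -> 1
s[0]='z' != 'y' -> 0
Sum: 0 + 1 + 0 + 1 + 1 + 0 = 3

3


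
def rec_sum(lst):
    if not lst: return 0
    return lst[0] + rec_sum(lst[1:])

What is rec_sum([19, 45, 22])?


rec_sum([19, 45, 22]) = 19 + rec_sum([45, 22])
rec_sum([45, 22]) = 45 + rec_sum([22])
rec_sum([22]) = 22 + rec_sum([])
rec_sum([]) = 0  (base case)
Total: 19 + 45 + 22 + 0 = 86

86


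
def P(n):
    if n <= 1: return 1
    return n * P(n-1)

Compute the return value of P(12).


P(12)
= 12 * P(11)
= 12 * 11 * P(10)
= 12 * 11 * 10 * P(9)
= 12 * 11 * 10 * 9 * P(8)
= 12 * 11 * 10 * 9 * 8 * P(7)
= 12 * 11 * 10 * 9 * 8 * 7 * P(6)
= 12 * 11 * 10 * 9 * 8 * 7 * 6 * P(5)
= 12 * 11 * 10 * 9 * 8 * 7 * 6 * 5 * P(4)
= 12 * 11 * 10 * 9 * 8 * 7 * 6 * 5 * 4 * P(3)
= 12 * 11 * 10 * 9 * 8 * 7 * 6 * 5 * 4 * 3 * P(2)
= 12 * 11 * 10 * 9 * 8 * 7 * 6 * 5 * 4 * 3 * 2 * P(1)
= 12 * 11 * 10 * 9 * 8 * 7 * 6 * 5 * 4 * 3 * 2 * 1
= 479001600

479001600


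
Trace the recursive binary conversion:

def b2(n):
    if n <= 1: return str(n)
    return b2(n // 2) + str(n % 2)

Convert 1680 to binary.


b2(1680) = b2(840) + '0'
b2(840) = b2(420) + '0'
b2(420) = b2(210) + '0'
b2(210) = b2(105) + '0'
b2(105) = b2(52) + '1'
b2(52) = b2(26) + '0'
b2(26) = b2(13) + '0'
b2(13) = b2(6) + '1'
b2(6) = b2(3) + '0'
b2(3) = b2(1) + '1'
b2(1) = '1'  (base case)
Concatenating: '1' + '1' + '0' + '1' + '0' + '0' + '1' + '0' + '0' + '0' + '0' = '11010010000'

11010010000


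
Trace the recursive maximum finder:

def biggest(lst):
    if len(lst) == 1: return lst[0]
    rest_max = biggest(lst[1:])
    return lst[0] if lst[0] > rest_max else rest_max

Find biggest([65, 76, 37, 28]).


biggest([65, 76, 37, 28]): compare 65 with biggest([76, 37, 28])
biggest([76, 37, 28]): compare 76 with biggest([37, 28])
biggest([37, 28]): compare 37 with biggest([28])
biggest([28]) = 28  (base case)
Compare 37 with 28 -> 37
Compare 76 with 37 -> 76
Compare 65 with 76 -> 76

76


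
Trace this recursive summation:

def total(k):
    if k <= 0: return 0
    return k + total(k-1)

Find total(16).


total(16)
= 16 + 15 + 14 + 13 + 12 + 11 + 10 + 9 + 8 + 7 + 6 + 5 + 4 + 3 + 2 + 1 + total(0)
= 16 + 15 + 14 + 13 + 12 + 11 + 10 + 9 + 8 + 7 + 6 + 5 + 4 + 3 + 2 + 1 + 0
= 136

136


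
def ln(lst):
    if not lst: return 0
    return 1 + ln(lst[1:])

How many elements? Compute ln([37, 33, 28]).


ln([37, 33, 28]) = 1 + ln([33, 28])
ln([33, 28]) = 1 + ln([28])
ln([28]) = 1 + ln([])
ln([]) = 0  (base case)
Unwinding: 1 + 1 + 1 + 0 = 3

3


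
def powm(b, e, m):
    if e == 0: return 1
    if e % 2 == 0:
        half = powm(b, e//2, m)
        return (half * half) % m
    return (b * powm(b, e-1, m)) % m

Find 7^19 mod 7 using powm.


powm(7, 19, 7): e is odd, compute powm(7, 18, 7)
  powm(7, 18, 7): e is even, compute powm(7, 9, 7)
    powm(7, 9, 7): e is odd, compute powm(7, 8, 7)
      powm(7, 8, 7): e is even, compute powm(7, 4, 7)
        powm(7, 4, 7): e is even, compute powm(7, 2, 7)
          powm(7, 2, 7): e is even, compute powm(7, 1, 7)
          powm(7, 1, 7): e is odd, compute powm(7, 0, 7)
          powm(7, 0, 7) = 1
          (7 * 1) % 7 = 0
          half=0, (0*0) % 7 = 0
        half=0, (0*0) % 7 = 0
      half=0, (0*0) % 7 = 0
    (7 * 0) % 7 = 0
  half=0, (0*0) % 7 = 0
(7 * 0) % 7 = 0

0


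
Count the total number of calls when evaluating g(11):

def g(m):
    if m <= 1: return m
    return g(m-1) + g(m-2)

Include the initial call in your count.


Let C(n) = total calls for g(n)
C(0) = 1, C(1) = 1
C(2) = 1 + C(1) + C(0) = 1 + 1 + 1 = 3
C(3) = 1 + C(2) + C(1) = 1 + 3 + 1 = 5
C(4) = 1 + C(3) + C(2) = 1 + 5 + 3 = 9
C(5) = 1 + C(4) + C(3) = 1 + 9 + 5 = 15
C(6) = 1 + C(5) + C(4) = 1 + 15 + 9 = 25
C(7) = 1 + C(6) + C(5) = 1 + 25 + 15 = 41
C(8) = 1 + C(7) + C(6) = 1 + 41 + 25 = 67
C(9) = 1 + C(8) + C(7) = 1 + 67 + 41 = 109
C(10) = 1 + C(9) + C(8) = 1 + 109 + 67 = 177
C(11) = 1 + C(10) + C(9) = 1 + 177 + 109 = 287

287


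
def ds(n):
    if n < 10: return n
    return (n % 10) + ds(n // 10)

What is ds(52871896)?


ds(52871896) = 6 + ds(5287189)
ds(5287189) = 9 + ds(528718)
ds(528718) = 8 + ds(52871)
ds(52871) = 1 + ds(5287)
ds(5287) = 7 + ds(528)
ds(528) = 8 + ds(52)
ds(52) = 2 + ds(5)
ds(5) = 5  (base case)
Total: 6 + 9 + 8 + 1 + 7 + 8 + 2 + 5 = 46

46


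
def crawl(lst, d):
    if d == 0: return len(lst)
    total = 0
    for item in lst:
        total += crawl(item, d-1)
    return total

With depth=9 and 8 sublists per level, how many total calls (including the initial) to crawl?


At depth 0 (root): 1 call
At depth 1: each of 1 parents calls crawl on 8 children = 8 calls
At depth 2: each of 8 parents calls crawl on 8 children = 64 calls
At depth 3: each of 64 parents calls crawl on 8 children = 512 calls
At depth 4: each of 512 parents calls crawl on 8 children = 4096 calls
At depth 5: each of 4096 parents calls crawl on 8 children = 32768 calls
At depth 6: each of 32768 parents calls crawl on 8 children = 262144 calls
At depth 7: each of 262144 parents calls crawl on 8 children = 2097152 calls
At depth 8: each of 2097152 parents calls crawl on 8 children = 16777216 calls
At depth 9: each of 16777216 parents calls crawl on 8 children = 134217728 calls
Total: 1 + 8 + 64 + 512 + 4096 + 32768 + 262144 + 2097152 + 16777216 + 134217728 = 153391689

153391689


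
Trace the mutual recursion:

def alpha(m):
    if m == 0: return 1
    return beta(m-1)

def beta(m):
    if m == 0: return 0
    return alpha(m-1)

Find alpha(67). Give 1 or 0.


alpha(67) = beta(66)
beta(66) = alpha(65)
alpha(65) = beta(64)
beta(64) = alpha(63)
alpha(63) = beta(62)
beta(62) = alpha(61)
alpha(61) = beta(60)
beta(60) = alpha(59)
alpha(59) = beta(58)
beta(58) = alpha(57)
alpha(57) = beta(56)
beta(56) = alpha(55)
alpha(55) = beta(54)
beta(54) = alpha(53)
alpha(53) = beta(52)
beta(52) = alpha(51)
alpha(51) = beta(50)
beta(50) = alpha(49)
alpha(49) = beta(48)
beta(48) = alpha(47)
alpha(47) = beta(46)
beta(46) = alpha(45)
alpha(45) = beta(44)
beta(44) = alpha(43)
alpha(43) = beta(42)
beta(42) = alpha(41)
alpha(41) = beta(40)
beta(40) = alpha(39)
alpha(39) = beta(38)
beta(38) = alpha(37)
alpha(37) = beta(36)
beta(36) = alpha(35)
alpha(35) = beta(34)
beta(34) = alpha(33)
alpha(33) = beta(32)
beta(32) = alpha(31)
alpha(31) = beta(30)
beta(30) = alpha(29)
alpha(29) = beta(28)
beta(28) = alpha(27)
alpha(27) = beta(26)
beta(26) = alpha(25)
alpha(25) = beta(24)
beta(24) = alpha(23)
alpha(23) = beta(22)
beta(22) = alpha(21)
alpha(21) = beta(20)
beta(20) = alpha(19)
alpha(19) = beta(18)
beta(18) = alpha(17)
alpha(17) = beta(16)
beta(16) = alpha(15)
alpha(15) = beta(14)
beta(14) = alpha(13)
alpha(13) = beta(12)
beta(12) = alpha(11)
alpha(11) = beta(10)
beta(10) = alpha(9)
alpha(9) = beta(8)
beta(8) = alpha(7)
alpha(7) = beta(6)
beta(6) = alpha(5)
alpha(5) = beta(4)
beta(4) = alpha(3)
alpha(3) = beta(2)
beta(2) = alpha(1)
alpha(1) = beta(0)
beta(0) = 0  (base case)
Result: 0

0


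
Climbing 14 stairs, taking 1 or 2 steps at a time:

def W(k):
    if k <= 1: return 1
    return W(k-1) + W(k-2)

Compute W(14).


Building up from base cases:
W(0) = 1
W(1) = 1
W(2) = W(1) + W(0) = 1 + 1 = 2
W(3) = W(2) + W(1) = 2 + 1 = 3
W(4) = W(3) + W(2) = 3 + 2 = 5
W(5) = W(4) + W(3) = 5 + 3 = 8
W(6) = W(5) + W(4) = 8 + 5 = 13
W(7) = W(6) + W(5) = 13 + 8 = 21
W(8) = W(7) + W(6) = 21 + 13 = 34
W(9) = W(8) + W(7) = 34 + 21 = 55
W(10) = W(9) + W(8) = 55 + 34 = 89
W(11) = W(10) + W(9) = 89 + 55 = 144
W(12) = W(11) + W(10) = 144 + 89 = 233
W(13) = W(12) + W(11) = 233 + 144 = 377
W(14) = W(13) + W(12) = 377 + 233 = 610

610


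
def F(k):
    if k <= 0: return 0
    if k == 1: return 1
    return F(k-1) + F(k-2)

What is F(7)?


Computing F(7) bottom-up:
F(0) = 0
F(1) = 1
F(2) = F(1) + F(0) = 1 + 0 = 1
F(3) = F(2) + F(1) = 1 + 1 = 2
F(4) = F(3) + F(2) = 2 + 1 = 3
F(5) = F(4) + F(3) = 3 + 2 = 5
F(6) = F(5) + F(4) = 5 + 3 = 8
F(7) = F(6) + F(5) = 8 + 5 = 13

13


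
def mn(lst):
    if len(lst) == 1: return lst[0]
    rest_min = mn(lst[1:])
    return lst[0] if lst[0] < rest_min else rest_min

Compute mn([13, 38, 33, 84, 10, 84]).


mn([13, 38, 33, 84, 10, 84]): compare 13 with mn([38, 33, 84, 10, 84])
mn([38, 33, 84, 10, 84]): compare 38 with mn([33, 84, 10, 84])
mn([33, 84, 10, 84]): compare 33 with mn([84, 10, 84])
mn([84, 10, 84]): compare 84 with mn([10, 84])
mn([10, 84]): compare 10 with mn([84])
mn([84]) = 84  (base case)
Compare 10 with 84 -> 10
Compare 84 with 10 -> 10
Compare 33 with 10 -> 10
Compare 38 with 10 -> 10
Compare 13 with 10 -> 10

10


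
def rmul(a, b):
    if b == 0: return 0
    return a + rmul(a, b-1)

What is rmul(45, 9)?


rmul(45, 9) = 45 + rmul(45, 8)
rmul(45, 8) = 45 + rmul(45, 7)
rmul(45, 7) = 45 + rmul(45, 6)
rmul(45, 6) = 45 + rmul(45, 5)
rmul(45, 5) = 45 + rmul(45, 4)
rmul(45, 4) = 45 + rmul(45, 3)
rmul(45, 3) = 45 + rmul(45, 2)
rmul(45, 2) = 45 + rmul(45, 1)
rmul(45, 1) = 45 + rmul(45, 0)
rmul(45, 0) = 0  (base case)
Total: 45 + 45 + 45 + 45 + 45 + 45 + 45 + 45 + 45 + 0 = 405

405


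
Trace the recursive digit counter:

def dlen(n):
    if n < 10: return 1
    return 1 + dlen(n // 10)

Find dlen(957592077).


dlen(957592077) = 1 + dlen(95759207)
dlen(95759207) = 1 + dlen(9575920)
dlen(9575920) = 1 + dlen(957592)
dlen(957592) = 1 + dlen(95759)
dlen(95759) = 1 + dlen(9575)
dlen(9575) = 1 + dlen(957)
dlen(957) = 1 + dlen(95)
dlen(95) = 1 + dlen(9)
dlen(9) = 1  (base case: 9 < 10)
Unwinding: 1 + 1 + 1 + 1 + 1 + 1 + 1 + 1 + 1 = 9

9


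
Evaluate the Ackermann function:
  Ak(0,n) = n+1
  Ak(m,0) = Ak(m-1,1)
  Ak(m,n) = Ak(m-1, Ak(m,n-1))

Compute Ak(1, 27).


Ak(1, 27) = Ak(0, Ak(1, 26))
  Ak(1, 26) = Ak(0, Ak(1, 25))
    Ak(1, 25) = Ak(0, Ak(1, 24))
      Ak(1, 24) = Ak(0, Ak(1, 23))
        Ak(1, 23) = Ak(0, Ak(1, 22))
          Ak(1, 22) = Ak(0, Ak(1, 21))
          Ak(1, 21) = Ak(0, Ak(1, 20))
          Ak(1, 20) = Ak(0, Ak(1, 19))
          Ak(1, 19) = Ak(0, Ak(1, 18))
          Ak(1, 18) = Ak(0, Ak(1, 17))
          Ak(1, 17) = Ak(0, Ak(1, 16))
          Ak(1, 16) = Ak(0, Ak(1, 15))
          Ak(1, 15) = Ak(0, Ak(1, 14))
          Ak(1, 14) = Ak(0, Ak(1, 13))
          Ak(1, 13) = Ak(0, Ak(1, 12))
          Ak(1, 12) = Ak(0, Ak(1, 11))
          Ak(1, 11) = Ak(0, Ak(1, 10))
          Ak(1, 10) = Ak(0, Ak(1, 9))
          Ak(1, 9) = Ak(0, Ak(1, 8))
          Ak(1, 8) = Ak(0, Ak(1, 7))
          Ak(1, 7) = Ak(0, Ak(1, 6))
          Ak(1, 6) = Ak(0, Ak(1, 5))
          Ak(1, 5) = Ak(0, Ak(1, 4))
          Ak(1, 4) = Ak(0, Ak(1, 3))
          Ak(1, 3) = Ak(0, Ak(1, 2))
... (trace truncated)
Result: Ak(1, 27) = 29

29


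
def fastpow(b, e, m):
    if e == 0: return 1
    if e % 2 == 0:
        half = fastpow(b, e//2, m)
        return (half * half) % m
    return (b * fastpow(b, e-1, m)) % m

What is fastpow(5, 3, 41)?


fastpow(5, 3, 41): e is odd, compute fastpow(5, 2, 41)
  fastpow(5, 2, 41): e is even, compute fastpow(5, 1, 41)
    fastpow(5, 1, 41): e is odd, compute fastpow(5, 0, 41)
      fastpow(5, 0, 41) = 1
    (5 * 1) % 41 = 5
  half=5, (5*5) % 41 = 25
(5 * 25) % 41 = 2

2


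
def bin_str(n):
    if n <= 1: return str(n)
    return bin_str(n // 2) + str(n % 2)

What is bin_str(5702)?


bin_str(5702) = bin_str(2851) + '0'
bin_str(2851) = bin_str(1425) + '1'
bin_str(1425) = bin_str(712) + '1'
bin_str(712) = bin_str(356) + '0'
bin_str(356) = bin_str(178) + '0'
bin_str(178) = bin_str(89) + '0'
bin_str(89) = bin_str(44) + '1'
bin_str(44) = bin_str(22) + '0'
bin_str(22) = bin_str(11) + '0'
bin_str(11) = bin_str(5) + '1'
bin_str(5) = bin_str(2) + '1'
bin_str(2) = bin_str(1) + '0'
bin_str(1) = '1'  (base case)
Concatenating: '1' + '0' + '1' + '1' + '0' + '0' + '1' + '0' + '0' + '0' + '1' + '1' + '0' = '1011001000110'

1011001000110


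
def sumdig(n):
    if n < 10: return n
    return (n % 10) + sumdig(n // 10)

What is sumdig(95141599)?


sumdig(95141599) = 9 + sumdig(9514159)
sumdig(9514159) = 9 + sumdig(951415)
sumdig(951415) = 5 + sumdig(95141)
sumdig(95141) = 1 + sumdig(9514)
sumdig(9514) = 4 + sumdig(951)
sumdig(951) = 1 + sumdig(95)
sumdig(95) = 5 + sumdig(9)
sumdig(9) = 9  (base case)
Total: 9 + 9 + 5 + 1 + 4 + 1 + 5 + 9 = 43

43


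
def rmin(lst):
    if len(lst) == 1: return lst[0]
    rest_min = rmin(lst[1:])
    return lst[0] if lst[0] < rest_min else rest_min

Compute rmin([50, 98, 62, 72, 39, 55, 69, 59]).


rmin([50, 98, 62, 72, 39, 55, 69, 59]): compare 50 with rmin([98, 62, 72, 39, 55, 69, 59])
rmin([98, 62, 72, 39, 55, 69, 59]): compare 98 with rmin([62, 72, 39, 55, 69, 59])
rmin([62, 72, 39, 55, 69, 59]): compare 62 with rmin([72, 39, 55, 69, 59])
rmin([72, 39, 55, 69, 59]): compare 72 with rmin([39, 55, 69, 59])
rmin([39, 55, 69, 59]): compare 39 with rmin([55, 69, 59])
rmin([55, 69, 59]): compare 55 with rmin([69, 59])
rmin([69, 59]): compare 69 with rmin([59])
rmin([59]) = 59  (base case)
Compare 69 with 59 -> 59
Compare 55 with 59 -> 55
Compare 39 with 55 -> 39
Compare 72 with 39 -> 39
Compare 62 with 39 -> 39
Compare 98 with 39 -> 39
Compare 50 with 39 -> 39

39


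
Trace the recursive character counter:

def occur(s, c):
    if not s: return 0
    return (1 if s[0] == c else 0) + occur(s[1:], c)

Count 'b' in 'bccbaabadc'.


s[0]='b' == 'b' -> 1
s[0]='c' != 'b' -> 0
s[0]='c' != 'b' -> 0
s[0]='b' == 'b' -> 1
s[0]='a' != 'b' -> 0
s[0]='a' != 'b' -> 0
s[0]='b' == 'b' -> 1
s[0]='a' != 'b' -> 0
s[0]='d' != 'b' -> 0
s[0]='c' != 'b' -> 0
Sum: 1 + 0 + 0 + 1 + 0 + 0 + 1 + 0 + 0 + 0 = 3

3


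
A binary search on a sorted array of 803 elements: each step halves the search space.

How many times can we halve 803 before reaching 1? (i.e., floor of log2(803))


803 / 2 = 401
401 / 2 = 200
200 / 2 = 100
100 / 2 = 50
50 / 2 = 25
25 / 2 = 12
12 / 2 = 6
6 / 2 = 3
3 / 2 = 1
Reached 1 after 9 halvings

9


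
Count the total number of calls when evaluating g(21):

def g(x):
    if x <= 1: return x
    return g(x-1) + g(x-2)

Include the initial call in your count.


Let C(n) = total calls for g(n)
C(0) = 1, C(1) = 1
C(2) = 1 + C(1) + C(0) = 1 + 1 + 1 = 3
C(3) = 1 + C(2) + C(1) = 1 + 3 + 1 = 5
C(4) = 1 + C(3) + C(2) = 1 + 5 + 3 = 9
C(5) = 1 + C(4) + C(3) = 1 + 9 + 5 = 15
C(6) = 1 + C(5) + C(4) = 1 + 15 + 9 = 25
C(7) = 1 + C(6) + C(5) = 1 + 25 + 15 = 41
C(8) = 1 + C(7) + C(6) = 1 + 41 + 25 = 67
C(9) = 1 + C(8) + C(7) = 1 + 67 + 41 = 109
C(10) = 1 + C(9) + C(8) = 1 + 109 + 67 = 177
C(11) = 1 + C(10) + C(9) = 1 + 177 + 109 = 287
C(12) = 1 + C(11) + C(10) = 1 + 287 + 177 = 465
C(13) = 1 + C(12) + C(11) = 1 + 465 + 287 = 753
C(14) = 1 + C(13) + C(12) = 1 + 753 + 465 = 1219
C(15) = 1 + C(14) + C(13) = 1 + 1219 + 753 = 1973
C(16) = 1 + C(15) + C(14) = 1 + 1973 + 1219 = 3193
C(17) = 1 + C(16) + C(15) = 1 + 3193 + 1973 = 5167
C(18) = 1 + C(17) + C(16) = 1 + 5167 + 3193 = 8361
C(19) = 1 + C(18) + C(17) = 1 + 8361 + 5167 = 13529
C(20) = 1 + C(19) + C(18) = 1 + 13529 + 8361 = 21891
C(21) = 1 + C(20) + C(19) = 1 + 21891 + 13529 = 35421

35421


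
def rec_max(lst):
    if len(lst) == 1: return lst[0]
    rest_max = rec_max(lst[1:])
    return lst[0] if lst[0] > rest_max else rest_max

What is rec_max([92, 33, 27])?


rec_max([92, 33, 27]): compare 92 with rec_max([33, 27])
rec_max([33, 27]): compare 33 with rec_max([27])
rec_max([27]) = 27  (base case)
Compare 33 with 27 -> 33
Compare 92 with 33 -> 92

92


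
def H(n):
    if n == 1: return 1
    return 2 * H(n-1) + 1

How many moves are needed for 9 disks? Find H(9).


H(9) = 2 * H(8) + 1
H(8) = 2 * H(7) + 1
H(7) = 2 * H(6) + 1
H(6) = 2 * H(5) + 1
H(5) = 2 * H(4) + 1
H(4) = 2 * H(3) + 1
H(3) = 2 * H(2) + 1
H(2) = 2 * H(1) + 1
H(1) = 1  (base case)
H(2) = 2 * 1 + 1 = 3
H(3) = 2 * 3 + 1 = 7
H(4) = 2 * 7 + 1 = 15
H(5) = 2 * 15 + 1 = 31
H(6) = 2 * 31 + 1 = 63
H(7) = 2 * 63 + 1 = 127
H(8) = 2 * 127 + 1 = 255
H(9) = 2 * 255 + 1 = 511

511


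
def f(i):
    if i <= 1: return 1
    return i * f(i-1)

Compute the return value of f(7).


f(7)
= 7 * f(6)
= 7 * 6 * f(5)
= 7 * 6 * 5 * f(4)
= 7 * 6 * 5 * 4 * f(3)
= 7 * 6 * 5 * 4 * 3 * f(2)
= 7 * 6 * 5 * 4 * 3 * 2 * f(1)
= 7 * 6 * 5 * 4 * 3 * 2 * 1
= 5040

5040


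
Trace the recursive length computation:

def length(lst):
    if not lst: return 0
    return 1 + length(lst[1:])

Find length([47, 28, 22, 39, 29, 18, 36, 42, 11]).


length([47, 28, 22, 39, 29, 18, 36, 42, 11]) = 1 + length([28, 22, 39, 29, 18, 36, 42, 11])
length([28, 22, 39, 29, 18, 36, 42, 11]) = 1 + length([22, 39, 29, 18, 36, 42, 11])
length([22, 39, 29, 18, 36, 42, 11]) = 1 + length([39, 29, 18, 36, 42, 11])
length([39, 29, 18, 36, 42, 11]) = 1 + length([29, 18, 36, 42, 11])
length([29, 18, 36, 42, 11]) = 1 + length([18, 36, 42, 11])
length([18, 36, 42, 11]) = 1 + length([36, 42, 11])
length([36, 42, 11]) = 1 + length([42, 11])
length([42, 11]) = 1 + length([11])
length([11]) = 1 + length([])
length([]) = 0  (base case)
Unwinding: 1 + 1 + 1 + 1 + 1 + 1 + 1 + 1 + 1 + 0 = 9

9


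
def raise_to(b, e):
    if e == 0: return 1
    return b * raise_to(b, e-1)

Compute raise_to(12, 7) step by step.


raise_to(12, 7)
= 12 * raise_to(12, 6)
= 12 * 12 * raise_to(12, 5)
= 12 * 12 * 12 * raise_to(12, 4)
= 12 * 12 * 12 * 12 * raise_to(12, 3)
= 12 * 12 * 12 * 12 * 12 * raise_to(12, 2)
= 12 * 12 * 12 * 12 * 12 * 12 * raise_to(12, 1)
= 12 * 12 * 12 * 12 * 12 * 12 * 12 * raise_to(12, 0)
= 12 * 12 * 12 * 12 * 12 * 12 * 12 * 1
= 35831808

35831808


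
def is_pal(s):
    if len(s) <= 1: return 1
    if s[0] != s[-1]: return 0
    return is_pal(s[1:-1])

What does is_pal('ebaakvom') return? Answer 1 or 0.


is_pal('ebaakvom'): s[0]='e' != s[-1]='m' -> return 0
Result: 0 (not a palindrome)

0


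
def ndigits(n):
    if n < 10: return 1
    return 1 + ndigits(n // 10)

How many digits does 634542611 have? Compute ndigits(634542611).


ndigits(634542611) = 1 + ndigits(63454261)
ndigits(63454261) = 1 + ndigits(6345426)
ndigits(6345426) = 1 + ndigits(634542)
ndigits(634542) = 1 + ndigits(63454)
ndigits(63454) = 1 + ndigits(6345)
ndigits(6345) = 1 + ndigits(634)
ndigits(634) = 1 + ndigits(63)
ndigits(63) = 1 + ndigits(6)
ndigits(6) = 1  (base case: 6 < 10)
Unwinding: 1 + 1 + 1 + 1 + 1 + 1 + 1 + 1 + 1 = 9

9


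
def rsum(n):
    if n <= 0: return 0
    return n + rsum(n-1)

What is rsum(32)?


rsum(32)
= 32 + 31 + 30 + 29 + 28 + 27 + 26 + 25 + 24 + 23 + 22 + 21 + 20 + 19 + 18 + 17 + 16 + 15 + 14 + 13 + 12 + 11 + 10 + 9 + 8 + 7 + 6 + 5 + 4 + 3 + 2 + 1 + rsum(0)
= 32 + 31 + 30 + 29 + 28 + 27 + 26 + 25 + 24 + 23 + 22 + 21 + 20 + 19 + 18 + 17 + 16 + 15 + 14 + 13 + 12 + 11 + 10 + 9 + 8 + 7 + 6 + 5 + 4 + 3 + 2 + 1 + 0
= 528

528


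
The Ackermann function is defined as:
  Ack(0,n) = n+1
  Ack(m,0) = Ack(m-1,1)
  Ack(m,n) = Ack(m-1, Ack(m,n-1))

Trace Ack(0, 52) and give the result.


Ack(0, 52) = 53
Result: Ack(0, 52) = 53

53


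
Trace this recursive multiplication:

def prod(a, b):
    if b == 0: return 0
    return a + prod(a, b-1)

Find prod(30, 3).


prod(30, 3) = 30 + prod(30, 2)
prod(30, 2) = 30 + prod(30, 1)
prod(30, 1) = 30 + prod(30, 0)
prod(30, 0) = 0  (base case)
Total: 30 + 30 + 30 + 0 = 90

90


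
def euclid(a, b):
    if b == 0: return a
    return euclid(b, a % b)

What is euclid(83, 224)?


euclid(83, 224) = euclid(224, 83)
euclid(224, 83) = euclid(83, 58)
euclid(83, 58) = euclid(58, 25)
euclid(58, 25) = euclid(25, 8)
euclid(25, 8) = euclid(8, 1)
euclid(8, 1) = euclid(1, 0)
euclid(1, 0) = 1  (base case)

1


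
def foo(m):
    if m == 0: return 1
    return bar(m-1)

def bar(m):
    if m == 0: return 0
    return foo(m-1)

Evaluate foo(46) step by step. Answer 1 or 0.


foo(46) = bar(45)
bar(45) = foo(44)
foo(44) = bar(43)
bar(43) = foo(42)
foo(42) = bar(41)
bar(41) = foo(40)
foo(40) = bar(39)
bar(39) = foo(38)
foo(38) = bar(37)
bar(37) = foo(36)
foo(36) = bar(35)
bar(35) = foo(34)
foo(34) = bar(33)
bar(33) = foo(32)
foo(32) = bar(31)
bar(31) = foo(30)
foo(30) = bar(29)
bar(29) = foo(28)
foo(28) = bar(27)
bar(27) = foo(26)
foo(26) = bar(25)
bar(25) = foo(24)
foo(24) = bar(23)
bar(23) = foo(22)
foo(22) = bar(21)
bar(21) = foo(20)
foo(20) = bar(19)
bar(19) = foo(18)
foo(18) = bar(17)
bar(17) = foo(16)
foo(16) = bar(15)
bar(15) = foo(14)
foo(14) = bar(13)
bar(13) = foo(12)
foo(12) = bar(11)
bar(11) = foo(10)
foo(10) = bar(9)
bar(9) = foo(8)
foo(8) = bar(7)
bar(7) = foo(6)
foo(6) = bar(5)
bar(5) = foo(4)
foo(4) = bar(3)
bar(3) = foo(2)
foo(2) = bar(1)
bar(1) = foo(0)
foo(0) = 1  (base case)
Result: 1

1


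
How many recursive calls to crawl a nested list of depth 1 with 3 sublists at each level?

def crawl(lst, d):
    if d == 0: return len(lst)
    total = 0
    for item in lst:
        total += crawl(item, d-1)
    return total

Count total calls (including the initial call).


At depth 0 (root): 1 call
At depth 1: each of 1 parents calls crawl on 3 children = 3 calls
Total: 1 + 3 = 4

4


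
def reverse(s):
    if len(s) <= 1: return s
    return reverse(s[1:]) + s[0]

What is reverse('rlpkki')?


reverse('rlpkki') = reverse('lpkki') + 'r'
reverse('lpkki') = reverse('pkki') + 'l'
reverse('pkki') = reverse('kki') + 'p'
reverse('kki') = reverse('ki') + 'k'
reverse('ki') = reverse('i') + 'k'
reverse('i') = 'i'  (base case)
Concatenating: 'i' + 'k' + 'k' + 'p' + 'l' + 'r' = 'ikkplr'

ikkplr


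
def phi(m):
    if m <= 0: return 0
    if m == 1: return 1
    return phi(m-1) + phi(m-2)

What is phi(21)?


Computing phi(21) bottom-up:
phi(0) = 0
phi(1) = 1
phi(2) = phi(1) + phi(0) = 1 + 0 = 1
phi(3) = phi(2) + phi(1) = 1 + 1 = 2
phi(4) = phi(3) + phi(2) = 2 + 1 = 3
phi(5) = phi(4) + phi(3) = 3 + 2 = 5
phi(6) = phi(5) + phi(4) = 5 + 3 = 8
phi(7) = phi(6) + phi(5) = 8 + 5 = 13
phi(8) = phi(7) + phi(6) = 13 + 8 = 21
phi(9) = phi(8) + phi(7) = 21 + 13 = 34
phi(10) = phi(9) + phi(8) = 34 + 21 = 55
phi(11) = phi(10) + phi(9) = 55 + 34 = 89
phi(12) = phi(11) + phi(10) = 89 + 55 = 144
phi(13) = phi(12) + phi(11) = 144 + 89 = 233
phi(14) = phi(13) + phi(12) = 233 + 144 = 377
phi(15) = phi(14) + phi(13) = 377 + 233 = 610
phi(16) = phi(15) + phi(14) = 610 + 377 = 987
phi(17) = phi(16) + phi(15) = 987 + 610 = 1597
phi(18) = phi(17) + phi(16) = 1597 + 987 = 2584
phi(19) = phi(18) + phi(17) = 2584 + 1597 = 4181
phi(20) = phi(19) + phi(18) = 4181 + 2584 = 6765
phi(21) = phi(20) + phi(19) = 6765 + 4181 = 10946

10946
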